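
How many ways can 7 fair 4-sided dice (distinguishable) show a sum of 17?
Coefficient of x^17 in (x + x² + ... + x^4)^7. By inclusion-exclusion on dice exceeding 4: Σ_j (-1)^j C(7,j)·C(17-1-4j, 6) = C(7,0)·C(16,6) - C(7,1)·C(12,6) + C(7,2)·C(8,6) = 1·8008 - 7·924 + 21·28 = 2128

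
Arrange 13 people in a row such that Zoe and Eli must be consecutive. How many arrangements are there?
Treat the 2 as one block: (13-2+1)! × 2! = 479001600 × 2 = 958003200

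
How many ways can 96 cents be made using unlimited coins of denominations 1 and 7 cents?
Coefficient of x^96 in 1/(1-x^1) · 1/(1-x^7). Use j coins of 7 for j = 0..⌊96/7⌋ = 13, the rest in 1s: 13 + 1 = 14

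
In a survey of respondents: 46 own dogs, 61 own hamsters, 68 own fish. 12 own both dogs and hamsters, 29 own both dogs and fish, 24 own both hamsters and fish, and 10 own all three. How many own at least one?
|A∪B∪C| = 46+61+68-12-29-24+10 = 120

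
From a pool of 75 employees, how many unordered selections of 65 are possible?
C(75,65) = 75!/(65!×10!) = 828931106355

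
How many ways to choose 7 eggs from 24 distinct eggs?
C(24,7) = 24!/(7!×17!) = 346104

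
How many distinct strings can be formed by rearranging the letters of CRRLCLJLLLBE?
12! / (1! × 2! × 5! × 1! × 2! × 1!) = 997920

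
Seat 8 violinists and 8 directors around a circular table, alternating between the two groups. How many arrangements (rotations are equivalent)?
Fix one of the violinists: (8-1)! ways for the remaining violinists, × 8! ways for the directors = 5040 × 40320 = 203212800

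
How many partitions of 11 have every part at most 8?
Let r_j(i) = number of partitions of i into parts ≤ j, for i = 0..11. r_1(i) = 1 for all i; r_j(i) = r_{j-1}(i) + r_j(i-j). Rows j = 2..8: ≤2: 1 1 2 2 3 3 4 4 5 5 6 6; ≤3: 1 1 2 3 4 5 7 8 10 12 14 16; ≤4: 1 1 2 3 5 6 9 11 15 18 23 27; ≤5: 1 1 2 3 5 7 10 13 18 23 30 37; ≤6: 1 1 2 3 5 7 11 14 20 26 35 44; ≤7: 1 1 2 3 5 7 11 15 21 28 38 49; ≤8: 1 1 2 3 5 7 11 15 22 29 40 52. r_8(11) = 52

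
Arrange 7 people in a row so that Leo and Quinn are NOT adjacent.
Total - adjacent = 7! - (7-1)!×2 = 5040 - 1440 = 3600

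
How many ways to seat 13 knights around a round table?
Circular: fix one position, arrange the rest. (13-1)! = 479001600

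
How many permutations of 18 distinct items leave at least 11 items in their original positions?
Exactly j fixed points: C(18,j)·!(18-j); sum over j ≥ 11 (derangement numbers via !m = (m-1)·(!(m-1) + !(m-2)): !0..!7 = 1, 0, 1, 2, 9, 44, 265, 1854). Σ_{j=11}^{18} C(18,j)·!(18-j) = C(18,11)·!7 + C(18,12)·!6 + C(18,13)·!5 + C(18,14)·!4 + C(18,15)·!3 + C(18,16)·!2 + C(18,17)·!1 + C(18,18)·!0 = 31824·1854 + 18564·265 + 8568·44 + 3060·9 + 816·2 + 153·1 + 18·0 + 1·1 = 64327474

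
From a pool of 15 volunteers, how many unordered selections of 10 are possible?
C(15,10) = 15!/(10!×5!) = 3003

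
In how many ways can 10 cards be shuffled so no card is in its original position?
!10 = Σ_{j=0}^{10} (-1)^j·10!/j! = 3628800 - 3628800 + 1814400 - 604800 + 151200 - 30240 + 5040 - 720 + 90 - 10 + 1 = 1334961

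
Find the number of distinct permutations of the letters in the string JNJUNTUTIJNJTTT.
15! / (1! × 4! × 3! × 5! × 2!) = 37837800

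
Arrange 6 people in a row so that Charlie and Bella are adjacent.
Treat as block: (6-1)! × 2! = 120 × 2 = 240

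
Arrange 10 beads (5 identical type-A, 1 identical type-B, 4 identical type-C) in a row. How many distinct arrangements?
10! / (5! × 1! × 4!) = 1260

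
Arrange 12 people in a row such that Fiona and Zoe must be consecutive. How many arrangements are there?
Treat the 2 as one block: (12-2+1)! × 2! = 39916800 × 2 = 79833600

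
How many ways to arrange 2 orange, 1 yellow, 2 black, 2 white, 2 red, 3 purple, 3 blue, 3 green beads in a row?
18! / (2! × 1! × 2! × 2! × 2! × 3! × 3! × 3!) = 1852538688000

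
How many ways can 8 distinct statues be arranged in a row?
8! = 40320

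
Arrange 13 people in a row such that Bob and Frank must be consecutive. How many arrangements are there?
Treat the 2 as one block: (13-2+1)! × 2! = 479001600 × 2 = 958003200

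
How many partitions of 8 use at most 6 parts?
By conjugation, equals partitions of 8 into parts ≤ 6. Let r_j(i) = number of partitions of i into parts ≤ j, for i = 0..8. r_1(i) = 1 for all i; r_j(i) = r_{j-1}(i) + r_j(i-j). Rows j = 2..6: ≤2: 1 1 2 2 3 3 4 4 5; ≤3: 1 1 2 3 4 5 7 8 10; ≤4: 1 1 2 3 5 6 9 11 15; ≤5: 1 1 2 3 5 7 10 13 18; ≤6: 1 1 2 3 5 7 11 14 20. r_6(8) = 20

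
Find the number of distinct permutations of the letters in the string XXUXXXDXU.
9! / (2! × 6! × 1!) = 252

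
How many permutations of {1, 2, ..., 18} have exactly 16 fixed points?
Choose the 16 fixed points C(18,16) = 153, derange the rest: !2 = Σ_{j=0}^{2} (-1)^j·2!/j! = 2 - 2 + 1 = 1. Product = 153 × 1 = 153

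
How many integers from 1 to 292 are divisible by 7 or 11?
⌊292/7⌋ + ⌊292/11⌋ - ⌊292/77⌋ = 41 + 26 - 3 = 64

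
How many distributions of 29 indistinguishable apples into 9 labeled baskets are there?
C(29+9-1, 9-1) = C(37, 8) = 38608020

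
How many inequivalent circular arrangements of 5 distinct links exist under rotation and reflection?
(5-1)!/2 = 24/2 = 12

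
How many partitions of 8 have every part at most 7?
Let r_j(i) = number of partitions of i into parts ≤ j, for i = 0..8. r_1(i) = 1 for all i; r_j(i) = r_{j-1}(i) + r_j(i-j). Rows j = 2..7: ≤2: 1 1 2 2 3 3 4 4 5; ≤3: 1 1 2 3 4 5 7 8 10; ≤4: 1 1 2 3 5 6 9 11 15; ≤5: 1 1 2 3 5 7 10 13 18; ≤6: 1 1 2 3 5 7 11 14 20; ≤7: 1 1 2 3 5 7 11 15 21. r_7(8) = 21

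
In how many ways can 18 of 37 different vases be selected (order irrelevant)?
C(37,18) = 37!/(18!×19!) = 17672631900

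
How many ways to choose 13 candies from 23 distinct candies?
C(23,13) = 23!/(13!×10!) = 1144066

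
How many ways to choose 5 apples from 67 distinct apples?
C(67,5) = 67!/(5!×62!) = 9657648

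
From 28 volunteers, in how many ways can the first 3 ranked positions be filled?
P(28,3) = 28!/(28-3)! = 19656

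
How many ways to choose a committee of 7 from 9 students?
C(9,7) = 9!/(7!×2!) = 36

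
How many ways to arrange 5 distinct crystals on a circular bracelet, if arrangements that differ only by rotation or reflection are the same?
(5-1)!/2 = 24/2 = 12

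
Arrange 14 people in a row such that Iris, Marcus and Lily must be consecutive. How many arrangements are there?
Treat the 3 as one block: (14-3+1)! × 3! = 479001600 × 6 = 2874009600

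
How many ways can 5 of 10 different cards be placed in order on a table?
P(10,5) = 10!/(10-5)! = 30240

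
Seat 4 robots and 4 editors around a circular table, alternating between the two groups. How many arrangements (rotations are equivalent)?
Fix one of the robots: (4-1)! ways for the remaining robots, × 4! ways for the editors = 6 × 24 = 144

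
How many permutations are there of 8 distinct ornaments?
8! = 40320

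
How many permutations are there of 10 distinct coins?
10! = 3628800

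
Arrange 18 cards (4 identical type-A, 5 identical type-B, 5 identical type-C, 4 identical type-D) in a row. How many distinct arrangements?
18! / (4! × 5! × 5! × 4!) = 771891120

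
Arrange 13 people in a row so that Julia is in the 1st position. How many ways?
Fix one position: (13-1)! = 479001600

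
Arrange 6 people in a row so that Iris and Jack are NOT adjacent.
Total - adjacent = 6! - (6-1)!×2 = 720 - 240 = 480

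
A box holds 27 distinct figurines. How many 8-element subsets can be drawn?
C(27,8) = 27!/(8!×19!) = 2220075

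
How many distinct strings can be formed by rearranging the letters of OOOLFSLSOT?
10! / (4! × 2! × 1! × 1! × 2!) = 37800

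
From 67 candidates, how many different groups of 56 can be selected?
C(67,56) = 67!/(56!×11!) = 1285063345176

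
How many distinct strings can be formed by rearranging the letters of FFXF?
4! / (3! × 1!) = 4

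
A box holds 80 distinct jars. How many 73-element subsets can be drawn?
C(80,73) = 80!/(73!×7!) = 3176716400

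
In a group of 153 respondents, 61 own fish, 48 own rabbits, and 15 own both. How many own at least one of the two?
|A∪B| = |A| + |B| - |A∩B| = 61 + 48 - 15 = 94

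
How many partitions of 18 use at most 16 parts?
By conjugation, equals partitions of 18 into parts ≤ 16. Let r_j(i) = number of partitions of i into parts ≤ j, for i = 0..18. r_1(i) = 1 for all i; r_j(i) = r_{j-1}(i) + r_j(i-j). Rows j = 2..16: ≤2: 1 1 2 2 3 3 4 4 5 5 6 6 7 7 8 8 9 9 10; ≤3: 1 1 2 3 4 5 7 8 10 12 14 16 19 21 24 27 30 33 37; ≤4: 1 1 2 3 5 6 9 11 15 18 23 27 34 39 47 54 64 72 84; ≤5: 1 1 2 3 5 7 10 13 18 23 30 37 47 57 70 84 101 119 141; ≤6: 1 1 2 3 5 7 11 14 20 26 35 44 58 71 90 110 136 163 199; ≤7: 1 1 2 3 5 7 11 15 21 28 38 49 65 82 105 131 164 201 248; ≤8: 1 1 2 3 5 7 11 15 22 29 40 52 70 89 116 146 186 230 288; ≤9: 1 1 2 3 5 7 11 15 22 30 41 54 73 94 123 157 201 252 318; ≤10: 1 1 2 3 5 7 11 15 22 30 42 55 75 97 128 164 212 267 340; ≤11: 1 1 2 3 5 7 11 15 22 30 42 56 76 99 131 169 219 278 355; ≤12: 1 1 2 3 5 7 11 15 22 30 42 56 77 100 133 172 224 285 366; ≤13: 1 1 2 3 5 7 11 15 22 30 42 56 77 101 134 174 227 290 373; ≤14: 1 1 2 3 5 7 11 15 22 30 42 56 77 101 135 175 229 293 378; ≤15: 1 1 2 3 5 7 11 15 22 30 42 56 77 101 135 176 230 295 381; ≤16: 1 1 2 3 5 7 11 15 22 30 42 56 77 101 135 176 231 296 383. r_16(18) = 383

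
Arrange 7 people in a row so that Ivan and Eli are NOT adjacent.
Total - adjacent = 7! - (7-1)!×2 = 5040 - 1440 = 3600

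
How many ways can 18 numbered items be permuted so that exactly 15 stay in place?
Choose the 15 fixed points C(18,15) = 816, derange the rest: !3 = Σ_{j=0}^{3} (-1)^j·3!/j! = 6 - 6 + 3 - 1 = 2. Product = 816 × 2 = 1632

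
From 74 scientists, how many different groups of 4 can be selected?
C(74,4) = 74!/(4!×70!) = 1150626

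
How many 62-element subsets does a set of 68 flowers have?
C(68,62) = 68!/(62!×6!) = 109453344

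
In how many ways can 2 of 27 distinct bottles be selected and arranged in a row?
P(27,2) = 27!/(27-2)! = 702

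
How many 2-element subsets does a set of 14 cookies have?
C(14,2) = 14!/(2!×12!) = 91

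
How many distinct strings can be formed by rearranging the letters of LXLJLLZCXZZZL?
13! / (4! × 1! × 2! × 5! × 1!) = 1081080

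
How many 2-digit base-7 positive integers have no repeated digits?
First digit: 6 choices (nonzero). Then descending: 6 × 6 = 36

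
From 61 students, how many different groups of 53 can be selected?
C(61,53) = 61!/(53!×8!) = 2944827765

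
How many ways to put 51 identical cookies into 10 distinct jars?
C(51+10-1, 10-1) = C(60, 9) = 14783142660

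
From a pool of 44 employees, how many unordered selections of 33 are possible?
C(44,33) = 44!/(33!×11!) = 7669339132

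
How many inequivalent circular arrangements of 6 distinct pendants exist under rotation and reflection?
(6-1)!/2 = 120/2 = 60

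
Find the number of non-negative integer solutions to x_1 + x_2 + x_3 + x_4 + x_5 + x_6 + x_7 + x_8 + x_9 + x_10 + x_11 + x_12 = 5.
C(5+12-1, 12-1) = C(16, 11) = 4368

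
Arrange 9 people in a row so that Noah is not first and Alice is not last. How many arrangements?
By inclusion-exclusion: 9! - 2×(9-1)! + (9-2)! = 362880 - 80640 + 5040 = 287280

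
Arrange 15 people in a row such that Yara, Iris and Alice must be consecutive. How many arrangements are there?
Treat the 3 as one block: (15-3+1)! × 3! = 6227020800 × 6 = 37362124800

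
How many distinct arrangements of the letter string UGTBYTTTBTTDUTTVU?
17! / (1! × 1! × 2! × 8! × 1! × 1! × 3!) = 735134400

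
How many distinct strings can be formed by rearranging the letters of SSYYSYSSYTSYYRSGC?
17! / (1! × 7! × 1! × 6! × 1! × 1!) = 98017920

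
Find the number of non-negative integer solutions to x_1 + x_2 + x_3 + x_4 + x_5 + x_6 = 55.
C(55+6-1, 6-1) = C(60, 5) = 5461512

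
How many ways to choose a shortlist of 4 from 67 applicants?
C(67,4) = 67!/(4!×63!) = 766480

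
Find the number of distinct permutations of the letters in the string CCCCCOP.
7! / (5! × 1! × 1!) = 42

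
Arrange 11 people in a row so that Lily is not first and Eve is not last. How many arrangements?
By inclusion-exclusion: 11! - 2×(11-1)! + (11-2)! = 39916800 - 7257600 + 362880 = 33022080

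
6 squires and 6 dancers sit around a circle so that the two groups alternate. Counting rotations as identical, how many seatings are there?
Fix one of the squires: (6-1)! ways for the remaining squires, × 6! ways for the dancers = 120 × 720 = 86400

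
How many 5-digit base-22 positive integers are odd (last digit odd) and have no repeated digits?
Last∈{1,3,5,7,9,11,13,15,17,19,21}. Last=0: 0. Last nonzero: 11×20×P(20,3) = 1504800. Total = 1504800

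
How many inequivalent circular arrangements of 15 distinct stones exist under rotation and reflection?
(15-1)!/2 = 87178291200/2 = 43589145600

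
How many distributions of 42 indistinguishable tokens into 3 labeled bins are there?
C(42+3-1, 3-1) = C(44, 2) = 946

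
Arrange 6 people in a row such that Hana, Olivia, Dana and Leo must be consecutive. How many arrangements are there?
Treat the 4 as one block: (6-4+1)! × 4! = 6 × 24 = 144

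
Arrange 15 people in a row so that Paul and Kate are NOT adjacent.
Total - adjacent = 15! - (15-1)!×2 = 1307674368000 - 174356582400 = 1133317785600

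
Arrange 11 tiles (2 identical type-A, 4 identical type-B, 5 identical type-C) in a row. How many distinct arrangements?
11! / (2! × 4! × 5!) = 6930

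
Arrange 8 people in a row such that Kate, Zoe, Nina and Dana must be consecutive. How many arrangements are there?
Treat the 4 as one block: (8-4+1)! × 4! = 120 × 24 = 2880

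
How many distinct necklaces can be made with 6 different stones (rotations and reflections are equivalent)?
(6-1)!/2 = 120/2 = 60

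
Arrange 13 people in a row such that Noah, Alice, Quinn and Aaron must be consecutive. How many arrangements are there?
Treat the 4 as one block: (13-4+1)! × 4! = 3628800 × 24 = 87091200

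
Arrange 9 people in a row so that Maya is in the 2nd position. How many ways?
Fix one position: (9-1)! = 40320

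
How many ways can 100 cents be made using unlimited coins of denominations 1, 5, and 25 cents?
Coefficient of x^100 in 1/(1-x^1) · 1/(1-x^5) · 1/(1-x^25). Case on j = number of 25-cent coins (j = 0..4); remainder r = 100 - 25j is made from {1,5} in ⌊r/5⌋+1 ways. r = 100, 75, 50, 25, 0 → 21 + 16 + 11 + 6 + 1 = 55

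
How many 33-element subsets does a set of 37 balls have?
C(37,33) = 37!/(33!×4!) = 66045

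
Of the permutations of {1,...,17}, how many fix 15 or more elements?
Exactly j fixed points: C(17,j)·!(17-j); sum over j ≥ 15 (derangement numbers via !m = (m-1)·(!(m-1) + !(m-2)): !0..!2 = 1, 0, 1). Σ_{j=15}^{17} C(17,j)·!(17-j) = C(17,15)·!2 + C(17,16)·!1 + C(17,17)·!0 = 136·1 + 17·0 + 1·1 = 137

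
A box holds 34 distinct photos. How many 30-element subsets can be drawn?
C(34,30) = 34!/(30!×4!) = 46376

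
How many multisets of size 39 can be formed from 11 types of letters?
C(39+11-1, 11-1) = C(49, 10) = 8217822536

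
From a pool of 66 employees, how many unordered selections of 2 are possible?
C(66,2) = 66!/(2!×64!) = 2145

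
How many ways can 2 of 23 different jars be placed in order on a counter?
P(23,2) = 23!/(23-2)! = 506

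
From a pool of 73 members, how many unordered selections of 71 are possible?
C(73,71) = 73!/(71!×2!) = 2628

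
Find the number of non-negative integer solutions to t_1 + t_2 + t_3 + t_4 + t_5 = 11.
C(11+5-1, 5-1) = C(15, 4) = 1365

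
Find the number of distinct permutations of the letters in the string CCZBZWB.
7! / (2! × 2! × 2! × 1!) = 630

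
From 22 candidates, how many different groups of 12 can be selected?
C(22,12) = 22!/(12!×10!) = 646646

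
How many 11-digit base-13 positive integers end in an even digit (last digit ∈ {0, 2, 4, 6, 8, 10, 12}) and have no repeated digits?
Last∈{0,2,4,6,8,10,12}. Last=0: 239500800. Last nonzero: 6×11×P(11,9) = 1317254400. Total = 1556755200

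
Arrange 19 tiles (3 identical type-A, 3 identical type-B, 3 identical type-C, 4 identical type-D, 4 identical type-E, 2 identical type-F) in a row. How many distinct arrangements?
19! / (3! × 3! × 3! × 4! × 4! × 2!) = 488864376000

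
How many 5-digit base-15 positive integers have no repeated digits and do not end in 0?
Last digit: 14 nonzero choices. First digit: 13 (nonzero, ≠last). Middle 3: P(13,3) = 1716. Total = 312312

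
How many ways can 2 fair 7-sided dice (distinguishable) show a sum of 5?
Coefficient of x^5 in (x + x² + ... + x^7)^2. By inclusion-exclusion on dice exceeding 7: Σ_j (-1)^j C(2,j)·C(5-1-7j, 1) = C(2,0)·C(4,1) = 1·4 = 4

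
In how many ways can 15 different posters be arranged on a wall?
15! = 1307674368000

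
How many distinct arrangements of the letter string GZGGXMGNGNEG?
12! / (1! × 2! × 1! × 1! × 1! × 6!) = 332640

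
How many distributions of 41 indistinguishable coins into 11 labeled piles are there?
C(41+11-1, 11-1) = C(51, 10) = 12777711870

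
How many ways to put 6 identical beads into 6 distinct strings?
C(6+6-1, 6-1) = C(11, 5) = 462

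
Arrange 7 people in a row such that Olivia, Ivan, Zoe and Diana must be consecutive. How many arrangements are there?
Treat the 4 as one block: (7-4+1)! × 4! = 24 × 24 = 576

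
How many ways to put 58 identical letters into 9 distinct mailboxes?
C(58+9-1, 9-1) = C(66, 8) = 5743572120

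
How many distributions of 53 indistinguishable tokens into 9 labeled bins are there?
C(53+9-1, 9-1) = C(61, 8) = 2944827765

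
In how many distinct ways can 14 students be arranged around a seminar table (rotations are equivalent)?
Circular: fix one position, arrange the rest. (14-1)! = 6227020800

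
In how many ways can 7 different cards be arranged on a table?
7! = 5040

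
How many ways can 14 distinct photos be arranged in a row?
14! = 87178291200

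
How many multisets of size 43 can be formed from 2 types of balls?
C(43+2-1, 2-1) = C(44, 1) = 44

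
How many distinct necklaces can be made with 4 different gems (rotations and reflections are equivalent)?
(4-1)!/2 = 6/2 = 3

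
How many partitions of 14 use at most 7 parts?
By conjugation, equals partitions of 14 into parts ≤ 7. Let r_j(i) = number of partitions of i into parts ≤ j, for i = 0..14. r_1(i) = 1 for all i; r_j(i) = r_{j-1}(i) + r_j(i-j). Rows j = 2..7: ≤2: 1 1 2 2 3 3 4 4 5 5 6 6 7 7 8; ≤3: 1 1 2 3 4 5 7 8 10 12 14 16 19 21 24; ≤4: 1 1 2 3 5 6 9 11 15 18 23 27 34 39 47; ≤5: 1 1 2 3 5 7 10 13 18 23 30 37 47 57 70; ≤6: 1 1 2 3 5 7 11 14 20 26 35 44 58 71 90; ≤7: 1 1 2 3 5 7 11 15 21 28 38 49 65 82 105. r_7(14) = 105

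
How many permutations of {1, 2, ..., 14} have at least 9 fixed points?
Exactly j fixed points: C(14,j)·!(14-j); sum over j ≥ 9 (derangement numbers via !m = (m-1)·(!(m-1) + !(m-2)): !0..!5 = 1, 0, 1, 2, 9, 44). Σ_{j=9}^{14} C(14,j)·!(14-j) = C(14,9)·!5 + C(14,10)·!4 + C(14,11)·!3 + C(14,12)·!2 + C(14,13)·!1 + C(14,14)·!0 = 2002·44 + 1001·9 + 364·2 + 91·1 + 14·0 + 1·1 = 97917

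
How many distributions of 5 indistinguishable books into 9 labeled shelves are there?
C(5+9-1, 9-1) = C(13, 8) = 1287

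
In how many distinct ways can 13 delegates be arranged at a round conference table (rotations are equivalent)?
Circular: fix one position, arrange the rest. (13-1)! = 479001600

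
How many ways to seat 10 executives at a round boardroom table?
Circular: fix one position, arrange the rest. (10-1)! = 362880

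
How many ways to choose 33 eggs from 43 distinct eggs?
C(43,33) = 43!/(33!×10!) = 1917334783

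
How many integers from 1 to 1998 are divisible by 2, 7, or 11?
⌊1998/2⌋+⌊1998/7⌋+⌊1998/11⌋ - ⌊1998/14⌋-⌊1998/22⌋-⌊1998/77⌋ + ⌊1998/154⌋ = 999+285+181 - 142-90-25 + 12 = 1220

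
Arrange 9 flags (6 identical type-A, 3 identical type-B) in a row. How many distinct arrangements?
9! / (6! × 3!) = 84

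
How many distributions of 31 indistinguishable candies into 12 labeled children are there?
C(31+12-1, 12-1) = C(42, 11) = 4280561376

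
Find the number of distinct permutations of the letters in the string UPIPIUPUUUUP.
12! / (2! × 6! × 4!) = 13860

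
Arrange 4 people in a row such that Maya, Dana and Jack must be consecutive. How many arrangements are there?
Treat the 3 as one block: (4-3+1)! × 3! = 2 × 6 = 12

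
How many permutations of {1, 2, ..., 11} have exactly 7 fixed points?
Choose the 7 fixed points C(11,7) = 330, derange the rest: !4 = Σ_{j=0}^{4} (-1)^j·4!/j! = 24 - 24 + 12 - 4 + 1 = 9. Product = 330 × 9 = 2970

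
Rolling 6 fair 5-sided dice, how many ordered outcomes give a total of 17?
Coefficient of x^17 in (x + x² + ... + x^5)^6. By inclusion-exclusion on dice exceeding 5: Σ_j (-1)^j C(6,j)·C(17-1-5j, 5) = C(6,0)·C(16,5) - C(6,1)·C(11,5) + C(6,2)·C(6,5) = 1·4368 - 6·462 + 15·6 = 1686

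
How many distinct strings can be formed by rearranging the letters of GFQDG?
5! / (1! × 1! × 2! × 1!) = 60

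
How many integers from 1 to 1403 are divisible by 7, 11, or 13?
⌊1403/7⌋+⌊1403/11⌋+⌊1403/13⌋ - ⌊1403/77⌋-⌊1403/91⌋-⌊1403/143⌋ + ⌊1403/1001⌋ = 200+127+107 - 18-15-9 + 1 = 393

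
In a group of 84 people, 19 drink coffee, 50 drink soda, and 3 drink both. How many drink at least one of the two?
|A∪B| = |A| + |B| - |A∩B| = 19 + 50 - 3 = 66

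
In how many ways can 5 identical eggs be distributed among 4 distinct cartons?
C(5+4-1, 4-1) = C(8, 3) = 56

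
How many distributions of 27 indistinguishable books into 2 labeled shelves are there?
C(27+2-1, 2-1) = C(28, 1) = 28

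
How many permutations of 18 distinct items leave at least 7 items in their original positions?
Exactly j fixed points: C(18,j)·!(18-j); sum over j ≥ 7 (derangement numbers via !m = (m-1)·(!(m-1) + !(m-2)): !0..!11 = 1, 0, 1, 2, 9, 44, 265, 1854, 14833, 133496, 1334961, 14684570). Σ_{j=7}^{18} C(18,j)·!(18-j) = C(18,7)·!11 + C(18,8)·!10 + C(18,9)·!9 + C(18,10)·!8 + C(18,11)·!7 + C(18,12)·!6 + C(18,13)·!5 + C(18,14)·!4 + C(18,15)·!3 + C(18,16)·!2 + C(18,17)·!1 + C(18,18)·!0 = 31824·14684570 + 43758·1334961 + 48620·133496 + 43758·14833 + 31824·1854 + 18564·265 + 8568·44 + 3060·9 + 816·2 + 153·1 + 18·0 + 1·1 = 532940944526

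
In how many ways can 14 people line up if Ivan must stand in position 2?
Fix one position: (14-1)! = 6227020800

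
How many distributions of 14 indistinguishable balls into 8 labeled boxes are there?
C(14+8-1, 8-1) = C(21, 7) = 116280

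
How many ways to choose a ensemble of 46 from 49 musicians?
C(49,46) = 49!/(46!×3!) = 18424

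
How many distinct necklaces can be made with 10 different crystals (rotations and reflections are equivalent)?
(10-1)!/2 = 362880/2 = 181440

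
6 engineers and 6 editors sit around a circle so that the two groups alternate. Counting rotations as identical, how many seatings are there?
Fix one of the engineers: (6-1)! ways for the remaining engineers, × 6! ways for the editors = 120 × 720 = 86400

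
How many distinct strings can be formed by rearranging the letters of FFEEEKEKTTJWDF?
14! / (2! × 1! × 1! × 3! × 1! × 2! × 4!) = 151351200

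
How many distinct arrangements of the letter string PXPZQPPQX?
9! / (2! × 4! × 1! × 2!) = 3780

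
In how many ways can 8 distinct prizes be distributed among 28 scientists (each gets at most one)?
P(28,8) = 28!/(28-8)! = 125318793600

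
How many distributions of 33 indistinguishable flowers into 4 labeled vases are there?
C(33+4-1, 4-1) = C(36, 3) = 7140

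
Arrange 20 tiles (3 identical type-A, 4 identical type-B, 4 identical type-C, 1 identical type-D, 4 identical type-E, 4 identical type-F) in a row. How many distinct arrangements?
20! / (3! × 4! × 4! × 1! × 4! × 4!) = 1222160940000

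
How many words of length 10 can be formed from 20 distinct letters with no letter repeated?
P(20,10) = 20!/(20-10)! = 670442572800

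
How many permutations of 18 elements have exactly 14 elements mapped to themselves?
Choose the 14 fixed points C(18,14) = 3060, derange the rest: !4 = Σ_{j=0}^{4} (-1)^j·4!/j! = 24 - 24 + 12 - 4 + 1 = 9. Product = 3060 × 9 = 27540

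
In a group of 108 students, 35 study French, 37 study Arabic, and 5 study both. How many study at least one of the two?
|A∪B| = |A| + |B| - |A∩B| = 35 + 37 - 5 = 67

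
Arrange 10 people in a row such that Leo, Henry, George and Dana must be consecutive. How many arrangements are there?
Treat the 4 as one block: (10-4+1)! × 4! = 5040 × 24 = 120960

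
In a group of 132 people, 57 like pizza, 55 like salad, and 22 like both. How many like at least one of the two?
|A∪B| = |A| + |B| - |A∩B| = 57 + 55 - 22 = 90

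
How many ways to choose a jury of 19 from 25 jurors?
C(25,19) = 25!/(19!×6!) = 177100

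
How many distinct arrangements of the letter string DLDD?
4! / (1! × 3!) = 4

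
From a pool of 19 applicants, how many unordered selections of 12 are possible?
C(19,12) = 19!/(12!×7!) = 50388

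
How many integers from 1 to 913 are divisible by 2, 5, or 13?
⌊913/2⌋+⌊913/5⌋+⌊913/13⌋ - ⌊913/10⌋-⌊913/26⌋-⌊913/65⌋ + ⌊913/130⌋ = 456+182+70 - 91-35-14 + 7 = 575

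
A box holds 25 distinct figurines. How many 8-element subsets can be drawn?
C(25,8) = 25!/(8!×17!) = 1081575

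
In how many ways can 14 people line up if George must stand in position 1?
Fix one position: (14-1)! = 6227020800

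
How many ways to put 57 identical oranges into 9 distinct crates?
C(57+9-1, 9-1) = C(65, 8) = 5047381560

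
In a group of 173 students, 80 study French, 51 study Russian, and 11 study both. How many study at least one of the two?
|A∪B| = |A| + |B| - |A∩B| = 80 + 51 - 11 = 120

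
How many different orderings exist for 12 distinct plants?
12! = 479001600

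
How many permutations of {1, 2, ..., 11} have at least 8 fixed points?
Exactly j fixed points: C(11,j)·!(11-j); sum over j ≥ 8 (derangement numbers via !m = (m-1)·(!(m-1) + !(m-2)): !0..!3 = 1, 0, 1, 2). Σ_{j=8}^{11} C(11,j)·!(11-j) = C(11,8)·!3 + C(11,9)·!2 + C(11,10)·!1 + C(11,11)·!0 = 165·2 + 55·1 + 11·0 + 1·1 = 386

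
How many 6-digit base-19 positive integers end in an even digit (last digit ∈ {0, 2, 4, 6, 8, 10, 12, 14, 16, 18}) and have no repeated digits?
Last∈{0,2,4,6,8,10,12,14,16,18}. Last=0: 1028160. Last nonzero: 9×17×P(17,4) = 8739360. Total = 9767520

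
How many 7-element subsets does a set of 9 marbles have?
C(9,7) = 9!/(7!×2!) = 36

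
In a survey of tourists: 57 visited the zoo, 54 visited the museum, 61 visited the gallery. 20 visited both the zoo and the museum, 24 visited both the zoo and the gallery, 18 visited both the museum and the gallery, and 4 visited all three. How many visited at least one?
|A∪B∪C| = 57+54+61-20-24-18+4 = 114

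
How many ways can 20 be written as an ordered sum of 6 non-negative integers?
C(20+6-1, 6-1) = C(25, 5) = 53130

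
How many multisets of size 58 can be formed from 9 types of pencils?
C(58+9-1, 9-1) = C(66, 8) = 5743572120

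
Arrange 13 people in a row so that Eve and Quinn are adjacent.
Treat as block: (13-1)! × 2! = 479001600 × 2 = 958003200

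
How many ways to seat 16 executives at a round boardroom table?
Circular: fix one position, arrange the rest. (16-1)! = 1307674368000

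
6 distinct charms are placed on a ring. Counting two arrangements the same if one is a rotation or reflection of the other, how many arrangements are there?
(6-1)!/2 = 120/2 = 60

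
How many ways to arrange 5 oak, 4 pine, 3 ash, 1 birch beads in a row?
13! / (5! × 4! × 3! × 1!) = 360360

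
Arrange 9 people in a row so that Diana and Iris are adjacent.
Treat as block: (9-1)! × 2! = 40320 × 2 = 80640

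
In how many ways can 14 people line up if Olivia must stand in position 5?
Fix one position: (14-1)! = 6227020800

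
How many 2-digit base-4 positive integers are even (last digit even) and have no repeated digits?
Last∈{0,2}. Last=0: 3. Last nonzero: 1×2×P(2,0) = 2. Total = 5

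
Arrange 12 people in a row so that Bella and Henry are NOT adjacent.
Total - adjacent = 12! - (12-1)!×2 = 479001600 - 79833600 = 399168000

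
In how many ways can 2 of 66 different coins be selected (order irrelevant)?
C(66,2) = 66!/(2!×64!) = 2145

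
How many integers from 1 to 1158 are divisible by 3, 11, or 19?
⌊1158/3⌋+⌊1158/11⌋+⌊1158/19⌋ - ⌊1158/33⌋-⌊1158/57⌋-⌊1158/209⌋ + ⌊1158/627⌋ = 386+105+60 - 35-20-5 + 1 = 492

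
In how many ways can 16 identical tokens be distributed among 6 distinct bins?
C(16+6-1, 6-1) = C(21, 5) = 20349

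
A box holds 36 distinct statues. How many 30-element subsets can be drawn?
C(36,30) = 36!/(30!×6!) = 1947792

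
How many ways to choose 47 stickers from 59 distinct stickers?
C(59,47) = 59!/(47!×12!) = 1119487075980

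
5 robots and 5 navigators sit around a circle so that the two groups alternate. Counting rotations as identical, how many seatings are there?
Fix one of the robots: (5-1)! ways for the remaining robots, × 5! ways for the navigators = 24 × 120 = 2880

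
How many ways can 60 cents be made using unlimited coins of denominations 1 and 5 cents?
Coefficient of x^60 in 1/(1-x^1) · 1/(1-x^5). Use j coins of 5 for j = 0..⌊60/5⌋ = 12, the rest in 1s: 12 + 1 = 13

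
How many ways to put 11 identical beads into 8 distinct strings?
C(11+8-1, 8-1) = C(18, 7) = 31824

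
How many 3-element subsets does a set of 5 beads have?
C(5,3) = 5!/(3!×2!) = 10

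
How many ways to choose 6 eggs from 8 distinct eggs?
C(8,6) = 8!/(6!×2!) = 28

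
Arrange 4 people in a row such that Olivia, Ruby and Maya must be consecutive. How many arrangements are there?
Treat the 3 as one block: (4-3+1)! × 3! = 2 × 6 = 12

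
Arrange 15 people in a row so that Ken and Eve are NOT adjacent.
Total - adjacent = 15! - (15-1)!×2 = 1307674368000 - 174356582400 = 1133317785600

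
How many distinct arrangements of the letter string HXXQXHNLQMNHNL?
14! / (3! × 3! × 2! × 1! × 3! × 2!) = 100900800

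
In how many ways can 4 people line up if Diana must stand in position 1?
Fix one position: (4-1)! = 6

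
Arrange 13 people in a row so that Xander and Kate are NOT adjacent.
Total - adjacent = 13! - (13-1)!×2 = 6227020800 - 958003200 = 5269017600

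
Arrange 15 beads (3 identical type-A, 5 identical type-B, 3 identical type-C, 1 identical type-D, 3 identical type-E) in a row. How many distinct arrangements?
15! / (3! × 5! × 3! × 1! × 3!) = 50450400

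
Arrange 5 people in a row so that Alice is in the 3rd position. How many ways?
Fix one position: (5-1)! = 24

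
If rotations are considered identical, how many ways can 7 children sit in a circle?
Circular: fix one position, arrange the rest. (7-1)! = 720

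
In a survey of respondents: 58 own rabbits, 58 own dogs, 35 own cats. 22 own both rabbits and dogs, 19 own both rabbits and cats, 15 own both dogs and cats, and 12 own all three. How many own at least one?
|A∪B∪C| = 58+58+35-22-19-15+12 = 107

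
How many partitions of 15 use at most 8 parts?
By conjugation, equals partitions of 15 into parts ≤ 8. Let r_j(i) = number of partitions of i into parts ≤ j, for i = 0..15. r_1(i) = 1 for all i; r_j(i) = r_{j-1}(i) + r_j(i-j). Rows j = 2..8: ≤2: 1 1 2 2 3 3 4 4 5 5 6 6 7 7 8 8; ≤3: 1 1 2 3 4 5 7 8 10 12 14 16 19 21 24 27; ≤4: 1 1 2 3 5 6 9 11 15 18 23 27 34 39 47 54; ≤5: 1 1 2 3 5 7 10 13 18 23 30 37 47 57 70 84; ≤6: 1 1 2 3 5 7 11 14 20 26 35 44 58 71 90 110; ≤7: 1 1 2 3 5 7 11 15 21 28 38 49 65 82 105 131; ≤8: 1 1 2 3 5 7 11 15 22 29 40 52 70 89 116 146. r_8(15) = 146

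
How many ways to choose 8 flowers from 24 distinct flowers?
C(24,8) = 24!/(8!×16!) = 735471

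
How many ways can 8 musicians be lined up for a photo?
8! = 40320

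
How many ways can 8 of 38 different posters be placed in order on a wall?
P(38,8) = 38!/(38-8)! = 1971788797440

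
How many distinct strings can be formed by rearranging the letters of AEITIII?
7! / (1! × 1! × 4! × 1!) = 210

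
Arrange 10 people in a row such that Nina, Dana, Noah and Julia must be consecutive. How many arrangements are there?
Treat the 4 as one block: (10-4+1)! × 4! = 5040 × 24 = 120960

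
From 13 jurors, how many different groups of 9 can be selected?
C(13,9) = 13!/(9!×4!) = 715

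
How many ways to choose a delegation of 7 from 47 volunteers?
C(47,7) = 47!/(7!×40!) = 62891499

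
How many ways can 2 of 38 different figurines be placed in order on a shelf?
P(38,2) = 38!/(38-2)! = 1406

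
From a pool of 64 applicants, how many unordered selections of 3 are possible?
C(64,3) = 64!/(3!×61!) = 41664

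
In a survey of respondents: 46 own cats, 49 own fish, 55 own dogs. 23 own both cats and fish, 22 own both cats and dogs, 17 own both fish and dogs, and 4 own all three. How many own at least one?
|A∪B∪C| = 46+49+55-23-22-17+4 = 92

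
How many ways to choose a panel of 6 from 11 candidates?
C(11,6) = 11!/(6!×5!) = 462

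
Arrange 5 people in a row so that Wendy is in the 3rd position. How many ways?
Fix one position: (5-1)! = 24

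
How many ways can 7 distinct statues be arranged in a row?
7! = 5040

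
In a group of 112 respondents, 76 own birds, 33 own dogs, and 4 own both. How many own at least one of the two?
|A∪B| = |A| + |B| - |A∩B| = 76 + 33 - 4 = 105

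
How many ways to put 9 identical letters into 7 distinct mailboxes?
C(9+7-1, 7-1) = C(15, 6) = 5005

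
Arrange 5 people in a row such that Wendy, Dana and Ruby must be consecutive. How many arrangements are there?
Treat the 3 as one block: (5-3+1)! × 3! = 6 × 6 = 36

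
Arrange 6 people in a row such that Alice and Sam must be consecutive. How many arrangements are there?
Treat the 2 as one block: (6-2+1)! × 2! = 120 × 2 = 240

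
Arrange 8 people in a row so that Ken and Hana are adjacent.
Treat as block: (8-1)! × 2! = 5040 × 2 = 10080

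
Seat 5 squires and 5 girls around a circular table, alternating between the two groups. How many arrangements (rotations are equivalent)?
Fix one of the squires: (5-1)! ways for the remaining squires, × 5! ways for the girls = 24 × 120 = 2880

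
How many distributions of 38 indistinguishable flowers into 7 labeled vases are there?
C(38+7-1, 7-1) = C(44, 6) = 7059052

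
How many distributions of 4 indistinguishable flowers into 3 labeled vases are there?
C(4+3-1, 3-1) = C(6, 2) = 15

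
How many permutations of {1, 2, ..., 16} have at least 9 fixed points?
Exactly j fixed points: C(16,j)·!(16-j); sum over j ≥ 9 (derangement numbers via !m = (m-1)·(!(m-1) + !(m-2)): !0..!7 = 1, 0, 1, 2, 9, 44, 265, 1854). Σ_{j=9}^{16} C(16,j)·!(16-j) = C(16,9)·!7 + C(16,10)·!6 + C(16,11)·!5 + C(16,12)·!4 + C(16,13)·!3 + C(16,14)·!2 + C(16,15)·!1 + C(16,16)·!0 = 11440·1854 + 8008·265 + 4368·44 + 1820·9 + 560·2 + 120·1 + 16·0 + 1·1 = 23541693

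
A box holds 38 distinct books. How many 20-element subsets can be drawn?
C(38,20) = 38!/(20!×18!) = 33578000610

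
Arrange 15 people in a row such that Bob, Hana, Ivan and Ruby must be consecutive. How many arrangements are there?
Treat the 4 as one block: (15-4+1)! × 4! = 479001600 × 24 = 11496038400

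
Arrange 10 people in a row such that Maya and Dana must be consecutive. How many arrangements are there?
Treat the 2 as one block: (10-2+1)! × 2! = 362880 × 2 = 725760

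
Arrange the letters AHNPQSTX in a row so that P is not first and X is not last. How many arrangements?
By inclusion-exclusion: 8! - 2×(8-1)! + (8-2)! = 40320 - 10080 + 720 = 30960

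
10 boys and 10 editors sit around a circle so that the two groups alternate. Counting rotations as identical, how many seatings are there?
Fix one of the boys: (10-1)! ways for the remaining boys, × 10! ways for the editors = 362880 × 3628800 = 1316818944000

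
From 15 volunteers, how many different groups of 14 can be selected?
C(15,14) = 15!/(14!×1!) = 15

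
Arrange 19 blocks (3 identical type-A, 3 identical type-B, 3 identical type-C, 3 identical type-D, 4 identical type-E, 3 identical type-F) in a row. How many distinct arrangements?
19! / (3! × 3! × 3! × 3! × 4! × 3!) = 651819168000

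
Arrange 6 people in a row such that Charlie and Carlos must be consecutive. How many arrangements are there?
Treat the 2 as one block: (6-2+1)! × 2! = 120 × 2 = 240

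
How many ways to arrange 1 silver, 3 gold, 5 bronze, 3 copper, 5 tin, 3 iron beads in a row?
20! / (1! × 3! × 5! × 3! × 5! × 3!) = 782183001600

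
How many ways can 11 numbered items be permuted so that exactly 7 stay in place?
Choose the 7 fixed points C(11,7) = 330, derange the rest: !4 = Σ_{j=0}^{4} (-1)^j·4!/j! = 24 - 24 + 12 - 4 + 1 = 9. Product = 330 × 9 = 2970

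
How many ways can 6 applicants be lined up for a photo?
6! = 720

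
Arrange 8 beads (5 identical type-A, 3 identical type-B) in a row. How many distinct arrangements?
8! / (5! × 3!) = 56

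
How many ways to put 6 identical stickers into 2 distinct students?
C(6+2-1, 2-1) = C(7, 1) = 7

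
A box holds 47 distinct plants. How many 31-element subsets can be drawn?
C(47,31) = 47!/(31!×16!) = 1503232609098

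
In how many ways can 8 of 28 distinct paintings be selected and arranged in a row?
P(28,8) = 28!/(28-8)! = 125318793600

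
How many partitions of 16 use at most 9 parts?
By conjugation, equals partitions of 16 into parts ≤ 9. Let r_j(i) = number of partitions of i into parts ≤ j, for i = 0..16. r_1(i) = 1 for all i; r_j(i) = r_{j-1}(i) + r_j(i-j). Rows j = 2..9: ≤2: 1 1 2 2 3 3 4 4 5 5 6 6 7 7 8 8 9; ≤3: 1 1 2 3 4 5 7 8 10 12 14 16 19 21 24 27 30; ≤4: 1 1 2 3 5 6 9 11 15 18 23 27 34 39 47 54 64; ≤5: 1 1 2 3 5 7 10 13 18 23 30 37 47 57 70 84 101; ≤6: 1 1 2 3 5 7 11 14 20 26 35 44 58 71 90 110 136; ≤7: 1 1 2 3 5 7 11 15 21 28 38 49 65 82 105 131 164; ≤8: 1 1 2 3 5 7 11 15 22 29 40 52 70 89 116 146 186; ≤9: 1 1 2 3 5 7 11 15 22 30 41 54 73 94 123 157 201. r_9(16) = 201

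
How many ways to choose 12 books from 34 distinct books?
C(34,12) = 34!/(12!×22!) = 548354040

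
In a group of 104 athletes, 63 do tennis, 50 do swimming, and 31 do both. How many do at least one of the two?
|A∪B| = |A| + |B| - |A∩B| = 63 + 50 - 31 = 82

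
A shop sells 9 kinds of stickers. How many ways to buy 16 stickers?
C(16+9-1, 9-1) = C(24, 8) = 735471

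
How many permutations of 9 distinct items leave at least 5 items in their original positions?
Exactly j fixed points: C(9,j)·!(9-j); sum over j ≥ 5 (derangement numbers via !m = (m-1)·(!(m-1) + !(m-2)): !0..!4 = 1, 0, 1, 2, 9). Σ_{j=5}^{9} C(9,j)·!(9-j) = C(9,5)·!4 + C(9,6)·!3 + C(9,7)·!2 + C(9,8)·!1 + C(9,9)·!0 = 126·9 + 84·2 + 36·1 + 9·0 + 1·1 = 1339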